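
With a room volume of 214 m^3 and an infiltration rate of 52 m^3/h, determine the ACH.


ACH = flow / volume
ACH = 52 / 214
ACH = 0.243

0.243


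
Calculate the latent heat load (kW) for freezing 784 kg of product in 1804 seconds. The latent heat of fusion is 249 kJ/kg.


Q_lat = m * h_fg / t
Q_lat = 784 * 249 / 1804
Q_lat = 108.21 kW

108.21


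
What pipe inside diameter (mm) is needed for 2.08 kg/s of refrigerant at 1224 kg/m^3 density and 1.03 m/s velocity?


A = m_dot / (rho * v) = 2.08 / (1224 * 1.03) = 0.001649850879 m^2
d = sqrt(4*A/pi) * 1000
d = 45.8 mm

45.8


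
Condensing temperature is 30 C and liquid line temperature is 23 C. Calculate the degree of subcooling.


Subcooling = T_cond - T_liquid
Subcooling = 30 - 23
Subcooling = 7 K

7


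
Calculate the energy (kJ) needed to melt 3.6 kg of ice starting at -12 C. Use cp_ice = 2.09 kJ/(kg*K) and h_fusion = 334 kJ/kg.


Sensible heat = cp * dT = 2.09 * 12 = 25.08 kJ/kg
Total per kg = 25.08 + 334 = 359.08 kJ/kg
Q = m * total = 3.6 * 359.08
Q = 1292.7 kJ

1292.7


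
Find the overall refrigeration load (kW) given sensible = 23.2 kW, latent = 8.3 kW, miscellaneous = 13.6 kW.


Q_total = Q_s + Q_l + Q_misc
Q_total = 23.2 + 8.3 + 13.6
Q_total = 45.1 kW

45.1


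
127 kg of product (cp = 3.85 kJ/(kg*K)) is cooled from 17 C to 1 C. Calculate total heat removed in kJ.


dT = 17 - (1) = 16 K
Q = m * cp * dT = 127 * 3.85 * 16
Q = 7823 kJ

7823


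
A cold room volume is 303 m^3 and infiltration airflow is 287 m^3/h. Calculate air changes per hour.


ACH = flow / volume
ACH = 287 / 303
ACH = 0.947

0.947


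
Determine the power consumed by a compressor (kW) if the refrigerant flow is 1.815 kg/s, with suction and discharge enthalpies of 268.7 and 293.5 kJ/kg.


dh = 293.5 - 268.7 = 24.8 kJ/kg
W = m_dot * dh = 1.815 * 24.8 = 45.01 kW

45.01


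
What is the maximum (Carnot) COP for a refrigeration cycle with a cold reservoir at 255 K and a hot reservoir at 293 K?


dT = 293 - 255 = 38 K
COP_carnot = T_cold / dT = 255 / 38
COP_carnot = 6.711

6.711


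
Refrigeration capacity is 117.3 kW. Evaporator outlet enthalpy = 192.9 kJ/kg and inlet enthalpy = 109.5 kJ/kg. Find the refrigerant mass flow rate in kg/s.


dh = 192.9 - 109.5 = 83.4 kJ/kg
m_dot = Q / dh = 117.3 / 83.4 = 1.4065 kg/s

1.4065


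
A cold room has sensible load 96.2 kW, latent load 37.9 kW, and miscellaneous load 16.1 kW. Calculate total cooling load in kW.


Q_total = Q_s + Q_l + Q_misc
Q_total = 96.2 + 37.9 + 16.1
Q_total = 150.2 kW

150.2


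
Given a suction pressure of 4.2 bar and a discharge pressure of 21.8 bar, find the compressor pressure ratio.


PR = P_high / P_low
PR = 21.8 / 4.2
PR = 5.19

5.19


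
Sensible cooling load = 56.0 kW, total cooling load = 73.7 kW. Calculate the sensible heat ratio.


SHR = Q_sensible / Q_total
SHR = 56.0 / 73.7
SHR = 0.76

0.76


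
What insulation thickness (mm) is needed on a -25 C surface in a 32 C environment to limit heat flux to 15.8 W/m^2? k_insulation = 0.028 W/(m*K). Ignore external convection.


dT = 32 - (-25) = 57 K
thickness = k * dT / q_max * 1000
thickness = 0.028 * 57 / 15.8 * 1000
thickness = 101.0 mm

101.0


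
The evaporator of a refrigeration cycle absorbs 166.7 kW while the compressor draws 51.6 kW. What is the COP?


COP = Q_evap / W
COP = 166.7 / 51.6
COP = 3.231

3.231


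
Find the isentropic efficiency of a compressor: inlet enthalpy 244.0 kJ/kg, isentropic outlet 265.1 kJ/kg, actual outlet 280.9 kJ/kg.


dh_ideal = 265.1 - 244.0 = 21.1 kJ/kg
dh_actual = 280.9 - 244.0 = 36.9 kJ/kg
eta_s = dh_ideal / dh_actual = 21.1 / 36.9
eta_s = 0.5718

0.5718


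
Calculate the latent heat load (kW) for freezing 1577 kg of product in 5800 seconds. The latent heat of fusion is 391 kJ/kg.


Q_lat = m * h_fg / t
Q_lat = 1577 * 391 / 5800
Q_lat = 106.31 kW

106.31


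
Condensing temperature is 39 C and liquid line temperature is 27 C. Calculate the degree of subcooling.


Subcooling = T_cond - T_liquid
Subcooling = 39 - 27
Subcooling = 12 K

12


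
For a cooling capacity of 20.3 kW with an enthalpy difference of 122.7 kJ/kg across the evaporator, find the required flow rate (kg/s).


m_dot = Q / dh
m_dot = 20.3 / 122.7
m_dot = 0.1654 kg/s

0.1654


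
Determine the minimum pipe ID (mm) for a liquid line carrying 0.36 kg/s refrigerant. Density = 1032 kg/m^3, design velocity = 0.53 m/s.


A = m_dot / (rho * v) = 0.36 / (1032 * 0.53) = 0.0006581834138 m^2
d = sqrt(4*A/pi) * 1000
d = 28.9 mm

28.9


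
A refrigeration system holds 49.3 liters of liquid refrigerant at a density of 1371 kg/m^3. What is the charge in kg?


Charge = V * rho / 1000
Charge = 49.3 * 1371 / 1000
Charge = 67.59 kg

67.59


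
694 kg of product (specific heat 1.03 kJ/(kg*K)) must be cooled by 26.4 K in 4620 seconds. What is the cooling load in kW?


Q = m * cp * dT / t
Q = 694 * 1.03 * 26.4 / 4620
Q = 4.085 kW

4.085


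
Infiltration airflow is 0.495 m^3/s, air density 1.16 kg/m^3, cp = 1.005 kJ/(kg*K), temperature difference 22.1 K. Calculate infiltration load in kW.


Q = V_dot * rho * cp * dT
Q = 0.495 * 1.16 * 1.005 * 22.1
Q = 12.753 kW

12.753


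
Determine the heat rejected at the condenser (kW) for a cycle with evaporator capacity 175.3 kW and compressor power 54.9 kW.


Q_cond = Q_evap + W
Q_cond = 175.3 + 54.9
Q_cond = 230.2 kW

230.2


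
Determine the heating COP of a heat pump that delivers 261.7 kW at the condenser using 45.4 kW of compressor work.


COP_hp = Q_cond / W
COP_hp = 261.7 / 45.4
COP_hp = 5.764

5.764


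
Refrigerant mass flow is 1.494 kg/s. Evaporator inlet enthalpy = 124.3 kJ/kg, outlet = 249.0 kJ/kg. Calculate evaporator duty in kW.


dh = 249.0 - 124.3 = 124.7 kJ/kg
Q_evap = m_dot * dh = 1.494 * 124.7
Q_evap = 186.3 kW

186.3


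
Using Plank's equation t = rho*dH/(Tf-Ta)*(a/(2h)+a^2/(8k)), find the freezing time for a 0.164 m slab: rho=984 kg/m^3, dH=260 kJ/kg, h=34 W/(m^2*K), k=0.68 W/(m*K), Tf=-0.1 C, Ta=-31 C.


dT = -0.1 - (-31) = 30.9 K
term1 = a/(2h) = 0.164/(2*34) = 0.002411764706
term2 = a^2/(8k) = 0.164^2/(8*0.68) = 0.004944117647
t = rho*dH*1000/dT * (term1 + term2)
t = 984*260*1000/30.9 * (0.002411764706 + 0.004944117647)
t = 60904 s

60904


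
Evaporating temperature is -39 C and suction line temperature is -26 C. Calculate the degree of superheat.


Superheat = T_suction - T_evap
Superheat = -26 - (-39)
Superheat = 13 K

13


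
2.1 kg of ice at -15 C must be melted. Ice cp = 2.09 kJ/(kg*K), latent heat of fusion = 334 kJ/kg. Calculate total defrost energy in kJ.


Sensible heat = cp * dT = 2.09 * 15 = 31.35 kJ/kg
Total per kg = 31.35 + 334 = 365.35 kJ/kg
Q = m * total = 2.1 * 365.35
Q = 767.2 kJ

767.2


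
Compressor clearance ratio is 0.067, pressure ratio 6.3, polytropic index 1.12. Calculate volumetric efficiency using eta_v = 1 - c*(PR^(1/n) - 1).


PR^(1/n) = 6.3^(1/1.12) = 5.17245736
eta_v = 1 - 0.067 * (5.17245736 - 1)
eta_v = 0.7204

0.7204


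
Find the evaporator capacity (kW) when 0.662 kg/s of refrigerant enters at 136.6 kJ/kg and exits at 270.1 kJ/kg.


dh = 270.1 - 136.6 = 133.5 kJ/kg
Q_evap = m_dot * dh = 0.662 * 133.5
Q_evap = 88.38 kW

88.38


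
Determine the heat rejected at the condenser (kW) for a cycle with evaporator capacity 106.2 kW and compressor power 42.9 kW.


Q_cond = Q_evap + W
Q_cond = 106.2 + 42.9
Q_cond = 149.1 kW

149.1


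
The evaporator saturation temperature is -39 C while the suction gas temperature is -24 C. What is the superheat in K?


Superheat = T_suction - T_evap
Superheat = -24 - (-39)
Superheat = 15 K

15


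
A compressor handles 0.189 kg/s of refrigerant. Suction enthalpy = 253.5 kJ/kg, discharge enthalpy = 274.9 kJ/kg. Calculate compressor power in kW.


dh = 274.9 - 253.5 = 21.4 kJ/kg
W = m_dot * dh = 0.189 * 21.4 = 4.04 kW

4.04


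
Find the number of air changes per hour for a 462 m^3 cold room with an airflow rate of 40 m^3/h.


ACH = flow / volume
ACH = 40 / 462
ACH = 0.087

0.087


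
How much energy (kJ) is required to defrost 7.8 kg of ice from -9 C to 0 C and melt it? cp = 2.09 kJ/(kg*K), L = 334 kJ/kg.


Sensible heat = cp * dT = 2.09 * 9 = 18.81 kJ/kg
Total per kg = 18.81 + 334 = 352.81 kJ/kg
Q = m * total = 7.8 * 352.81
Q = 2751.9 kJ

2751.9


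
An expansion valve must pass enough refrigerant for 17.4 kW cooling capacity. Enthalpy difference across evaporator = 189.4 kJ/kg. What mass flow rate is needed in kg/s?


m_dot = Q / dh
m_dot = 17.4 / 189.4
m_dot = 0.0919 kg/s

0.0919


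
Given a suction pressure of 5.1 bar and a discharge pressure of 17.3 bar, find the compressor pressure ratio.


PR = P_high / P_low
PR = 17.3 / 5.1
PR = 3.392

3.392


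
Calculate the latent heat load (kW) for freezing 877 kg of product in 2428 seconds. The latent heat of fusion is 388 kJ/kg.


Q_lat = m * h_fg / t
Q_lat = 877 * 388 / 2428
Q_lat = 140.15 kW

140.15


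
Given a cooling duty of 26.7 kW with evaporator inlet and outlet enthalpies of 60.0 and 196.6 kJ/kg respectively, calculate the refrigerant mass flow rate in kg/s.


dh = 196.6 - 60.0 = 136.6 kJ/kg
m_dot = Q / dh = 26.7 / 136.6 = 0.1955 kg/s

0.1955


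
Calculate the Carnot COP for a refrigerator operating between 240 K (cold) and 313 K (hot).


dT = 313 - 240 = 73 K
COP_carnot = T_cold / dT = 240 / 73
COP_carnot = 3.288

3.288


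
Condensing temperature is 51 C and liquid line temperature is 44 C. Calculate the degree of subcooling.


Subcooling = T_cond - T_liquid
Subcooling = 51 - 44
Subcooling = 7 K

7


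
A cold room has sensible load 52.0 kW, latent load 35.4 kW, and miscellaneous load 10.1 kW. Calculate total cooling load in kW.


Q_total = Q_s + Q_l + Q_misc
Q_total = 52.0 + 35.4 + 10.1
Q_total = 97.5 kW

97.5


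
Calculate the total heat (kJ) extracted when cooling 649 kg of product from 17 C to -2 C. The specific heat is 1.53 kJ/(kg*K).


dT = 17 - (-2) = 19 K
Q = m * cp * dT = 649 * 1.53 * 19
Q = 18866 kJ

18866


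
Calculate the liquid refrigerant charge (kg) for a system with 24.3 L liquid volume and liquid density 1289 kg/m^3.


Charge = V * rho / 1000
Charge = 24.3 * 1289 / 1000
Charge = 31.32 kg

31.32


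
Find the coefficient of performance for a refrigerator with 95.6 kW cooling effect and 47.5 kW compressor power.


COP = Q_evap / W
COP = 95.6 / 47.5
COP = 2.013

2.013


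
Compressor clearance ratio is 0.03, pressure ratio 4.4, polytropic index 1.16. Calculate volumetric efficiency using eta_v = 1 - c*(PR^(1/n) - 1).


PR^(1/n) = 4.4^(1/1.16) = 3.58674567
eta_v = 1 - 0.03 * (3.58674567 - 1)
eta_v = 0.9224

0.9224


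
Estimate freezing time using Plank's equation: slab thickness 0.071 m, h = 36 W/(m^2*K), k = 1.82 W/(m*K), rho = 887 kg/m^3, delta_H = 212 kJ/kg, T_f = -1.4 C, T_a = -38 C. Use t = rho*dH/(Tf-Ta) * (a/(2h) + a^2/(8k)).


dT = -1.4 - (-38) = 36.6 K
term1 = a/(2h) = 0.071/(2*36) = 0.0009861111111
term2 = a^2/(8k) = 0.071^2/(8*1.82) = 0.0003462225275
t = rho*dH*1000/dT * (term1 + term2)
t = 887*212*1000/36.6 * (0.0009861111111 + 0.0003462225275)
t = 6845 s

6845


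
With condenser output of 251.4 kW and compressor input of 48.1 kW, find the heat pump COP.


COP_hp = Q_cond / W
COP_hp = 251.4 / 48.1
COP_hp = 5.227

5.227


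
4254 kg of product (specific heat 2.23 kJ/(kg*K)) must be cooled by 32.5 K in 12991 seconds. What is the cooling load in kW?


Q = m * cp * dT / t
Q = 4254 * 2.23 * 32.5 / 12991
Q = 23.732 kW

23.732


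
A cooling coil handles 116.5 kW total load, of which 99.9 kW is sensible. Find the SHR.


SHR = Q_sensible / Q_total
SHR = 99.9 / 116.5
SHR = 0.858

0.858


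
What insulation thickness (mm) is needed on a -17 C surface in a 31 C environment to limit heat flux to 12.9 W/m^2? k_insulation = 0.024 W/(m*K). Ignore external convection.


dT = 31 - (-17) = 48 K
thickness = k * dT / q_max * 1000
thickness = 0.024 * 48 / 12.9 * 1000
thickness = 89.3 mm

89.3


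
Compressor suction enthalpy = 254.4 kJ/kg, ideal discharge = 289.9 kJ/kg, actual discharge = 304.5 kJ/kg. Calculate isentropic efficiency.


dh_ideal = 289.9 - 254.4 = 35.5 kJ/kg
dh_actual = 304.5 - 254.4 = 50.1 kJ/kg
eta_s = dh_ideal / dh_actual = 35.5 / 50.1
eta_s = 0.7086

0.7086


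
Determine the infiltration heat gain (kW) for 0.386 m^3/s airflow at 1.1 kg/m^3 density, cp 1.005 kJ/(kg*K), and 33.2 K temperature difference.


Q = V_dot * rho * cp * dT
Q = 0.386 * 1.1 * 1.005 * 33.2
Q = 14.167 kW

14.167


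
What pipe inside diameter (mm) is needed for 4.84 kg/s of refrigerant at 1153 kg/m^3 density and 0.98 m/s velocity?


A = m_dot / (rho * v) = 4.84 / (1153 * 0.98) = 0.004283413279 m^2
d = sqrt(4*A/pi) * 1000
d = 73.8 mm

73.8


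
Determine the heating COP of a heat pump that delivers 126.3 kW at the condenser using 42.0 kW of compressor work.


COP_hp = Q_cond / W
COP_hp = 126.3 / 42.0
COP_hp = 3.007

3.007


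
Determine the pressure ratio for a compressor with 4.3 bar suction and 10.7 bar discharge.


PR = P_high / P_low
PR = 10.7 / 4.3
PR = 2.488

2.488


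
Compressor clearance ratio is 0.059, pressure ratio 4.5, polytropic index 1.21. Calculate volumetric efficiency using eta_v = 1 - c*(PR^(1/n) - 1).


PR^(1/n) = 4.5^(1/1.21) = 3.46613164
eta_v = 1 - 0.059 * (3.46613164 - 1)
eta_v = 0.8545

0.8545


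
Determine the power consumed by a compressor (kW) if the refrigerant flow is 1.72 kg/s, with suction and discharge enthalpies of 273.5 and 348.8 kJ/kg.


dh = 348.8 - 273.5 = 75.3 kJ/kg
W = m_dot * dh = 1.72 * 75.3 = 129.52 kW

129.52


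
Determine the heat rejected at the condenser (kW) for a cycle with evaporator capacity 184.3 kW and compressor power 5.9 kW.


Q_cond = Q_evap + W
Q_cond = 184.3 + 5.9
Q_cond = 190.2 kW

190.2


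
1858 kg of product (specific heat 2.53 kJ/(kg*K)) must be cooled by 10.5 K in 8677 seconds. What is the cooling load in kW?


Q = m * cp * dT / t
Q = 1858 * 2.53 * 10.5 / 8677
Q = 5.688 kW

5.688


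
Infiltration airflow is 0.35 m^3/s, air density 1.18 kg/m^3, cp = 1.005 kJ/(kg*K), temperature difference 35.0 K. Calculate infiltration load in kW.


Q = V_dot * rho * cp * dT
Q = 0.35 * 1.18 * 1.005 * 35.0
Q = 14.527 kW

14.527


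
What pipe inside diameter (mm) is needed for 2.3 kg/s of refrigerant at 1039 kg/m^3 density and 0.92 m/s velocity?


A = m_dot / (rho * v) = 2.3 / (1039 * 0.92) = 0.002406159769 m^2
d = sqrt(4*A/pi) * 1000
d = 55.3 mm

55.3


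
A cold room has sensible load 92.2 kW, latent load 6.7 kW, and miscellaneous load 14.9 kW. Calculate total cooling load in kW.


Q_total = Q_s + Q_l + Q_misc
Q_total = 92.2 + 6.7 + 14.9
Q_total = 113.8 kW

113.8


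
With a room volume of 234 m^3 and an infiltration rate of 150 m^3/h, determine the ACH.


ACH = flow / volume
ACH = 150 / 234
ACH = 0.641

0.641


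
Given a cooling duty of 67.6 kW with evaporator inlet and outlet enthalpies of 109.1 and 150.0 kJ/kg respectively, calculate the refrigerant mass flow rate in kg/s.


dh = 150.0 - 109.1 = 40.9 kJ/kg
m_dot = Q / dh = 67.6 / 40.9 = 1.6528 kg/s

1.6528


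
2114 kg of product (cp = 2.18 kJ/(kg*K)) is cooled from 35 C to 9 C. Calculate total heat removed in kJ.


dT = 35 - (9) = 26 K
Q = m * cp * dT = 2114 * 2.18 * 26
Q = 119822 kJ

119822


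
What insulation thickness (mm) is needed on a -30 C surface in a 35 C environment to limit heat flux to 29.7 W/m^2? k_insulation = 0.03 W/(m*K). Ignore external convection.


dT = 35 - (-30) = 65 K
thickness = k * dT / q_max * 1000
thickness = 0.03 * 65 / 29.7 * 1000
thickness = 65.7 mm

65.7


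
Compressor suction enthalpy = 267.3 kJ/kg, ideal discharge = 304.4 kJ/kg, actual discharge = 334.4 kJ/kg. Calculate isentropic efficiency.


dh_ideal = 304.4 - 267.3 = 37.1 kJ/kg
dh_actual = 334.4 - 267.3 = 67.1 kJ/kg
eta_s = dh_ideal / dh_actual = 37.1 / 67.1
eta_s = 0.5529

0.5529


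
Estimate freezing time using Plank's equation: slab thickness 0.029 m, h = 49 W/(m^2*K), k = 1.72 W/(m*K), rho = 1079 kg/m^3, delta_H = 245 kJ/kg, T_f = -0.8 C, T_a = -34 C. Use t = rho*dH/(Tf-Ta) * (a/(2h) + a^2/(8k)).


dT = -0.8 - (-34) = 33.2 K
term1 = a/(2h) = 0.029/(2*49) = 0.0002959183673
term2 = a^2/(8k) = 0.029^2/(8*1.72) = 0.00006111918605
t = rho*dH*1000/dT * (term1 + term2)
t = 1079*245*1000/33.2 * (0.0002959183673 + 0.00006111918605)
t = 2843 s

2843


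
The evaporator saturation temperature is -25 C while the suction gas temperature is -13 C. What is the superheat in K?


Superheat = T_suction - T_evap
Superheat = -13 - (-25)
Superheat = 12 K

12


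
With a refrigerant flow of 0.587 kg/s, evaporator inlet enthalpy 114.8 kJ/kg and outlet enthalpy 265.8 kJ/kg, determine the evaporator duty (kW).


dh = 265.8 - 114.8 = 151.0 kJ/kg
Q_evap = m_dot * dh = 0.587 * 151.0
Q_evap = 88.64 kW

88.64


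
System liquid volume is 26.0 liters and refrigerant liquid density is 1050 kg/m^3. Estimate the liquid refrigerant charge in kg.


Charge = V * rho / 1000
Charge = 26.0 * 1050 / 1000
Charge = 27.3 kg

27.3


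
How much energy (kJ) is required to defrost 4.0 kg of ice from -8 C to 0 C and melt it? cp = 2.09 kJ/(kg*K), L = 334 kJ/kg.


Sensible heat = cp * dT = 2.09 * 8 = 16.72 kJ/kg
Total per kg = 16.72 + 334 = 350.72 kJ/kg
Q = m * total = 4.0 * 350.72
Q = 1402.9 kJ

1402.9


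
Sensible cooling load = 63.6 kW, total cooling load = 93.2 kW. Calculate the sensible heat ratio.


SHR = Q_sensible / Q_total
SHR = 63.6 / 93.2
SHR = 0.682

0.682


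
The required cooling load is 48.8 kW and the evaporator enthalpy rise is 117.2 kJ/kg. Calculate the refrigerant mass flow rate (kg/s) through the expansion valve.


m_dot = Q / dh
m_dot = 48.8 / 117.2
m_dot = 0.4164 kg/s

0.4164


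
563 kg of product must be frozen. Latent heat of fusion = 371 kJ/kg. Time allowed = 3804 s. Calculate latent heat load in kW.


Q_lat = m * h_fg / t
Q_lat = 563 * 371 / 3804
Q_lat = 54.91 kW

54.91


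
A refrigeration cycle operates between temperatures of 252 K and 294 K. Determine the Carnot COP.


dT = 294 - 252 = 42 K
COP_carnot = T_cold / dT = 252 / 42
COP_carnot = 6.0

6.0


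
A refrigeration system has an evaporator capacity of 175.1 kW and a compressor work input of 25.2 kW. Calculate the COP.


COP = Q_evap / W
COP = 175.1 / 25.2
COP = 6.948

6.948


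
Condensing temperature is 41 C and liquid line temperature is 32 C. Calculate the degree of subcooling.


Subcooling = T_cond - T_liquid
Subcooling = 41 - 32
Subcooling = 9 K

9


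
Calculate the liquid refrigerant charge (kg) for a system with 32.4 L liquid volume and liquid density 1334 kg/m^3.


Charge = V * rho / 1000
Charge = 32.4 * 1334 / 1000
Charge = 43.22 kg

43.22


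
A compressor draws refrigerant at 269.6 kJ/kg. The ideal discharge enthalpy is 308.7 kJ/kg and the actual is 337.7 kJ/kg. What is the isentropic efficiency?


dh_ideal = 308.7 - 269.6 = 39.1 kJ/kg
dh_actual = 337.7 - 269.6 = 68.1 kJ/kg
eta_s = dh_ideal / dh_actual = 39.1 / 68.1
eta_s = 0.5742

0.5742


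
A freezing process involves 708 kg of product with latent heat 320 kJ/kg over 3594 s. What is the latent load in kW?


Q_lat = m * h_fg / t
Q_lat = 708 * 320 / 3594
Q_lat = 63.04 kW

63.04


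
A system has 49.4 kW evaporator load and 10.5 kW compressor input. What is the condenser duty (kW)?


Q_cond = Q_evap + W
Q_cond = 49.4 + 10.5
Q_cond = 59.9 kW

59.9


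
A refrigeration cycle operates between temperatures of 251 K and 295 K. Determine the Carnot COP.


dT = 295 - 251 = 44 K
COP_carnot = T_cold / dT = 251 / 44
COP_carnot = 5.705

5.705


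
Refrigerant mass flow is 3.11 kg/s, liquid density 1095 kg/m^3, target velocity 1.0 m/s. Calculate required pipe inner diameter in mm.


A = m_dot / (rho * v) = 3.11 / (1095 * 1.0) = 0.002840182648 m^2
d = sqrt(4*A/pi) * 1000
d = 60.1 mm

60.1


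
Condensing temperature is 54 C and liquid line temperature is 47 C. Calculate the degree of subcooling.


Subcooling = T_cond - T_liquid
Subcooling = 54 - 47
Subcooling = 7 K

7


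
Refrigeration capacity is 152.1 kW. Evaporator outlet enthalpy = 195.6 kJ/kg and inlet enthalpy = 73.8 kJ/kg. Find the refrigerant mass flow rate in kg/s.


dh = 195.6 - 73.8 = 121.8 kJ/kg
m_dot = Q / dh = 152.1 / 121.8 = 1.2488 kg/s

1.2488


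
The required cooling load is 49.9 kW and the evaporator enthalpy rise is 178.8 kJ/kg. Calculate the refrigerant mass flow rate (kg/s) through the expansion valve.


m_dot = Q / dh
m_dot = 49.9 / 178.8
m_dot = 0.2791 kg/s

0.2791


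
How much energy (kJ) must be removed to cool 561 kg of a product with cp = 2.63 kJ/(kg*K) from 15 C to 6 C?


dT = 15 - (6) = 9 K
Q = m * cp * dT = 561 * 2.63 * 9
Q = 13279 kJ

13279


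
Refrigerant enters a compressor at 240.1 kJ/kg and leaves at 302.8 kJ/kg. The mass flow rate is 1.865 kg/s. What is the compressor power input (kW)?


dh = 302.8 - 240.1 = 62.7 kJ/kg
W = m_dot * dh = 1.865 * 62.7 = 116.94 kW

116.94


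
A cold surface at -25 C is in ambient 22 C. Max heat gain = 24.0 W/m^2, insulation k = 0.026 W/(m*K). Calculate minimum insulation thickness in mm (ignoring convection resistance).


dT = 22 - (-25) = 47 K
thickness = k * dT / q_max * 1000
thickness = 0.026 * 47 / 24.0 * 1000
thickness = 50.9 mm

50.9


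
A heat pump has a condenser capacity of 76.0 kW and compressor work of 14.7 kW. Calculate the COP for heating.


COP_hp = Q_cond / W
COP_hp = 76.0 / 14.7
COP_hp = 5.17

5.17


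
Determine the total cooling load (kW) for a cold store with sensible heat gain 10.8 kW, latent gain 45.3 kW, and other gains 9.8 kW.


Q_total = Q_s + Q_l + Q_misc
Q_total = 10.8 + 45.3 + 9.8
Q_total = 65.9 kW

65.9


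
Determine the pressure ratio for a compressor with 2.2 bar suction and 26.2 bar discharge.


PR = P_high / P_low
PR = 26.2 / 2.2
PR = 11.909

11.909


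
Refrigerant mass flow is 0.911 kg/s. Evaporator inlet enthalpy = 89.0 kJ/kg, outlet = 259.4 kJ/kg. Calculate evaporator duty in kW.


dh = 259.4 - 89.0 = 170.4 kJ/kg
Q_evap = m_dot * dh = 0.911 * 170.4
Q_evap = 155.23 kW

155.23


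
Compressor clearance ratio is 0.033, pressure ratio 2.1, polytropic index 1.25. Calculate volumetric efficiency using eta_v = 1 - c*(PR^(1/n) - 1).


PR^(1/n) = 2.1^(1/1.25) = 1.81040373
eta_v = 1 - 0.033 * (1.81040373 - 1)
eta_v = 0.9733

0.9733


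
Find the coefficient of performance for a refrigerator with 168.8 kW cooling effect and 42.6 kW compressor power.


COP = Q_evap / W
COP = 168.8 / 42.6
COP = 3.962

3.962


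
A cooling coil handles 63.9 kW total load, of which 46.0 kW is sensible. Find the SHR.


SHR = Q_sensible / Q_total
SHR = 46.0 / 63.9
SHR = 0.72

0.72


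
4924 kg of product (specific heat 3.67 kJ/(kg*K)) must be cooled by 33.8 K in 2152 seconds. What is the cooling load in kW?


Q = m * cp * dT / t
Q = 4924 * 3.67 * 33.8 / 2152
Q = 283.83 kW

283.83


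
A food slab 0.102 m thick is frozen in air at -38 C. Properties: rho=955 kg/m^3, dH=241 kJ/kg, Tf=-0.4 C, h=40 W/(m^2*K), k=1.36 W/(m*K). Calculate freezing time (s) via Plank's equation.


dT = -0.4 - (-38) = 37.6 K
term1 = a/(2h) = 0.102/(2*40) = 0.001275
term2 = a^2/(8k) = 0.102^2/(8*1.36) = 0.00095625
t = rho*dH*1000/dT * (term1 + term2)
t = 955*241*1000/37.6 * (0.001275 + 0.00095625)
t = 13658 s

13658


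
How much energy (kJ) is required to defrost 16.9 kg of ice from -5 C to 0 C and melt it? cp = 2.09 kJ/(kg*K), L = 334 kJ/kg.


Sensible heat = cp * dT = 2.09 * 5 = 10.45 kJ/kg
Total per kg = 10.45 + 334 = 344.45 kJ/kg
Q = m * total = 16.9 * 344.45
Q = 5821.2 kJ

5821.2


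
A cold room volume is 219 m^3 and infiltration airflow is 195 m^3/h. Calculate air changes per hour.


ACH = flow / volume
ACH = 195 / 219
ACH = 0.89

0.89


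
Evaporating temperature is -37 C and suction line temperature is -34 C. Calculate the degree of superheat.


Superheat = T_suction - T_evap
Superheat = -34 - (-37)
Superheat = 3 K

3


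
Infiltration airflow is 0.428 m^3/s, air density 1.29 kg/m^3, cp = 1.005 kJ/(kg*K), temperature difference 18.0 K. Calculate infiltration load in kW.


Q = V_dot * rho * cp * dT
Q = 0.428 * 1.29 * 1.005 * 18.0
Q = 9.988 kW

9.988


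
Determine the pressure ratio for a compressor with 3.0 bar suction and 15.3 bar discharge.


PR = P_high / P_low
PR = 15.3 / 3.0
PR = 5.1

5.1


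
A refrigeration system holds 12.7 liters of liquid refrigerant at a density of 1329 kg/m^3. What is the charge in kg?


Charge = V * rho / 1000
Charge = 12.7 * 1329 / 1000
Charge = 16.88 kg

16.88


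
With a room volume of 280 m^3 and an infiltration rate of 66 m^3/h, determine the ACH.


ACH = flow / volume
ACH = 66 / 280
ACH = 0.236

0.236


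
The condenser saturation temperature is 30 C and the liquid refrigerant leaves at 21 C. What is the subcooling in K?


Subcooling = T_cond - T_liquid
Subcooling = 30 - 21
Subcooling = 9 K

9


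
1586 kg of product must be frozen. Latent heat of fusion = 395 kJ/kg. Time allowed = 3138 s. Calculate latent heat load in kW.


Q_lat = m * h_fg / t
Q_lat = 1586 * 395 / 3138
Q_lat = 199.64 kW

199.64


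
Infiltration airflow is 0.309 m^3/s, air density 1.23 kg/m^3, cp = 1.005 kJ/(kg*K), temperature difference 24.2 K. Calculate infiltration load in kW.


Q = V_dot * rho * cp * dT
Q = 0.309 * 1.23 * 1.005 * 24.2
Q = 9.244 kW

9.244


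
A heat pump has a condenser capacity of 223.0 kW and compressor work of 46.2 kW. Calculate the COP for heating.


COP_hp = Q_cond / W
COP_hp = 223.0 / 46.2
COP_hp = 4.827

4.827


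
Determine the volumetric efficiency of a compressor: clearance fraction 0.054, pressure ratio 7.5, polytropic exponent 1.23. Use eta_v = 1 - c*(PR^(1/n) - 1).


PR^(1/n) = 7.5^(1/1.23) = 5.14555141
eta_v = 1 - 0.054 * (5.14555141 - 1)
eta_v = 0.7761

0.7761


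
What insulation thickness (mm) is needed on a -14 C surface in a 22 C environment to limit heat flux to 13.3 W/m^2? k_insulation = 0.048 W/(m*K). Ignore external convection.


dT = 22 - (-14) = 36 K
thickness = k * dT / q_max * 1000
thickness = 0.048 * 36 / 13.3 * 1000
thickness = 129.9 mm

129.9


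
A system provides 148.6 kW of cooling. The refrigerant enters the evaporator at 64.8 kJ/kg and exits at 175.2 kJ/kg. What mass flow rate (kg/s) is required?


dh = 175.2 - 64.8 = 110.4 kJ/kg
m_dot = Q / dh = 148.6 / 110.4 = 1.346 kg/s

1.346


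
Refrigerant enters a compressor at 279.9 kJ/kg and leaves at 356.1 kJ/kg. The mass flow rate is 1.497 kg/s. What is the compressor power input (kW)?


dh = 356.1 - 279.9 = 76.2 kJ/kg
W = m_dot * dh = 1.497 * 76.2 = 114.07 kW

114.07


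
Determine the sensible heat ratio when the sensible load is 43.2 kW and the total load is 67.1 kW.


SHR = Q_sensible / Q_total
SHR = 43.2 / 67.1
SHR = 0.644

0.644


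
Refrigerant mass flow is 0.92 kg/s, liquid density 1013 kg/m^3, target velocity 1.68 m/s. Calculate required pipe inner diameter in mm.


A = m_dot / (rho * v) = 0.92 / (1013 * 1.68) = 0.0005405913599 m^2
d = sqrt(4*A/pi) * 1000
d = 26.2 mm

26.2


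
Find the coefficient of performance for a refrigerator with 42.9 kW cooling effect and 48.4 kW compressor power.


COP = Q_evap / W
COP = 42.9 / 48.4
COP = 0.886

0.886


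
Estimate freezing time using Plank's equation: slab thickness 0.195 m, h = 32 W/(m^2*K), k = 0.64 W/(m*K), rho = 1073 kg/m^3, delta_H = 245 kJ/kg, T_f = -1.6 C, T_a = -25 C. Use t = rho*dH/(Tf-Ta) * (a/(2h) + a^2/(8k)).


dT = -1.6 - (-25) = 23.4 K
term1 = a/(2h) = 0.195/(2*32) = 0.003046875
term2 = a^2/(8k) = 0.195^2/(8*0.64) = 0.007426757813
t = rho*dH*1000/dT * (term1 + term2)
t = 1073*245*1000/23.4 * (0.003046875 + 0.007426757813)
t = 117665 s

117665


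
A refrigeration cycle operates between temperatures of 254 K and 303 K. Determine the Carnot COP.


dT = 303 - 254 = 49 K
COP_carnot = T_cold / dT = 254 / 49
COP_carnot = 5.184

5.184


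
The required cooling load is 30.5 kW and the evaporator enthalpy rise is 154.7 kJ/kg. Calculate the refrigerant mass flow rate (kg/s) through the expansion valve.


m_dot = Q / dh
m_dot = 30.5 / 154.7
m_dot = 0.1972 kg/s

0.1972


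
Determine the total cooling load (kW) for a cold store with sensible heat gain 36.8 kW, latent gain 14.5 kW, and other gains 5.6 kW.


Q_total = Q_s + Q_l + Q_misc
Q_total = 36.8 + 14.5 + 5.6
Q_total = 56.9 kW

56.9


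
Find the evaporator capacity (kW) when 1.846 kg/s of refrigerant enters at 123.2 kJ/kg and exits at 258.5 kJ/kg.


dh = 258.5 - 123.2 = 135.3 kJ/kg
Q_evap = m_dot * dh = 1.846 * 135.3
Q_evap = 249.76 kW

249.76


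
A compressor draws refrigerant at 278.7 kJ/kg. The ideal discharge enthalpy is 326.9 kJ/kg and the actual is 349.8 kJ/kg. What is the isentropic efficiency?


dh_ideal = 326.9 - 278.7 = 48.2 kJ/kg
dh_actual = 349.8 - 278.7 = 71.1 kJ/kg
eta_s = dh_ideal / dh_actual = 48.2 / 71.1
eta_s = 0.6779

0.6779


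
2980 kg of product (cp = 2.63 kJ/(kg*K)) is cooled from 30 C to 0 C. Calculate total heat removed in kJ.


dT = 30 - (0) = 30 K
Q = m * cp * dT = 2980 * 2.63 * 30
Q = 235122 kJ

235122


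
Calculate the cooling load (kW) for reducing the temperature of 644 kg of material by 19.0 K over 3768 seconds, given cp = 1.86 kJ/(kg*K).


Q = m * cp * dT / t
Q = 644 * 1.86 * 19.0 / 3768
Q = 6.04 kW

6.04


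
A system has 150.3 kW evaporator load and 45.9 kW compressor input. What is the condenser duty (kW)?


Q_cond = Q_evap + W
Q_cond = 150.3 + 45.9
Q_cond = 196.2 kW

196.2


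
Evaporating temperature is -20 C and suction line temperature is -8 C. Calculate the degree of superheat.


Superheat = T_suction - T_evap
Superheat = -8 - (-20)
Superheat = 12 K

12


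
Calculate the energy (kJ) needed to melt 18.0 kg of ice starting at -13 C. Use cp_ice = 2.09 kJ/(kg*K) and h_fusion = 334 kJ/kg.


Sensible heat = cp * dT = 2.09 * 13 = 27.17 kJ/kg
Total per kg = 27.17 + 334 = 361.17 kJ/kg
Q = m * total = 18.0 * 361.17
Q = 6501.1 kJ

6501.1


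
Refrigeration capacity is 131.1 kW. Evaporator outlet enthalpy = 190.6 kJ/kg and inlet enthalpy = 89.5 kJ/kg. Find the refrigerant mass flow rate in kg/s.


dh = 190.6 - 89.5 = 101.1 kJ/kg
m_dot = Q / dh = 131.1 / 101.1 = 1.2967 kg/s

1.2967


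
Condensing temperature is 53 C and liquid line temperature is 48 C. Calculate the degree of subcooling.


Subcooling = T_cond - T_liquid
Subcooling = 53 - 48
Subcooling = 5 K

5


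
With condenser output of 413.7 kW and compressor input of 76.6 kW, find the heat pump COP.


COP_hp = Q_cond / W
COP_hp = 413.7 / 76.6
COP_hp = 5.401

5.401


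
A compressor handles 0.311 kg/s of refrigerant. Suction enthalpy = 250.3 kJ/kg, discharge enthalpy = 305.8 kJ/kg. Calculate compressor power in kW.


dh = 305.8 - 250.3 = 55.5 kJ/kg
W = m_dot * dh = 0.311 * 55.5 = 17.26 kW

17.26


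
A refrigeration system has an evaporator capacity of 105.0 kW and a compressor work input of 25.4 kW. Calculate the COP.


COP = Q_evap / W
COP = 105.0 / 25.4
COP = 4.134

4.134


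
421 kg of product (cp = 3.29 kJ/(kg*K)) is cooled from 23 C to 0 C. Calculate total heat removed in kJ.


dT = 23 - (0) = 23 K
Q = m * cp * dT = 421 * 3.29 * 23
Q = 31857 kJ

31857


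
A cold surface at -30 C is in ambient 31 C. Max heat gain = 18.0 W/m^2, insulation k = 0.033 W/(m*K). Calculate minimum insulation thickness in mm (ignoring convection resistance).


dT = 31 - (-30) = 61 K
thickness = k * dT / q_max * 1000
thickness = 0.033 * 61 / 18.0 * 1000
thickness = 111.8 mm

111.8


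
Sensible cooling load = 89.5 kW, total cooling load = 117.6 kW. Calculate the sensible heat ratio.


SHR = Q_sensible / Q_total
SHR = 89.5 / 117.6
SHR = 0.761

0.761


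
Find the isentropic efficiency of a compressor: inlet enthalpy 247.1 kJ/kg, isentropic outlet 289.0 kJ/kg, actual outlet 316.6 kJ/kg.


dh_ideal = 289.0 - 247.1 = 41.9 kJ/kg
dh_actual = 316.6 - 247.1 = 69.5 kJ/kg
eta_s = dh_ideal / dh_actual = 41.9 / 69.5
eta_s = 0.6029

0.6029


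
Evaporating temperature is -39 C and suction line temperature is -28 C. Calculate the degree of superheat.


Superheat = T_suction - T_evap
Superheat = -28 - (-39)
Superheat = 11 K

11


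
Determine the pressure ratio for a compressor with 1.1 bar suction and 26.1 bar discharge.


PR = P_high / P_low
PR = 26.1 / 1.1
PR = 23.727

23.727


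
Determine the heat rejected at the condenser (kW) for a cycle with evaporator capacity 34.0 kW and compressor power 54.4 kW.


Q_cond = Q_evap + W
Q_cond = 34.0 + 54.4
Q_cond = 88.4 kW

88.4


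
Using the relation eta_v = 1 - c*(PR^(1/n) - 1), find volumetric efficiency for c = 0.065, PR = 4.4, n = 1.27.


PR^(1/n) = 4.4^(1/1.27) = 3.21111346
eta_v = 1 - 0.065 * (3.21111346 - 1)
eta_v = 0.8563

0.8563


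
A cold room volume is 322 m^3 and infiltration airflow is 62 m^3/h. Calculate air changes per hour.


ACH = flow / volume
ACH = 62 / 322
ACH = 0.193

0.193


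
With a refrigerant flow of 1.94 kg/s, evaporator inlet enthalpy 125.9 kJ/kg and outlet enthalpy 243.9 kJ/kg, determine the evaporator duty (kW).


dh = 243.9 - 125.9 = 118.0 kJ/kg
Q_evap = m_dot * dh = 1.94 * 118.0
Q_evap = 228.92 kW

228.92


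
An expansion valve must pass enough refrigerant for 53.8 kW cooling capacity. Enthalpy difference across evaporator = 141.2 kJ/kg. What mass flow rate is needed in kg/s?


m_dot = Q / dh
m_dot = 53.8 / 141.2
m_dot = 0.381 kg/s

0.381


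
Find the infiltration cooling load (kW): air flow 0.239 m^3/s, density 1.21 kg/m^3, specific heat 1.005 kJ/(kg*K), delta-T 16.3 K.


Q = V_dot * rho * cp * dT
Q = 0.239 * 1.21 * 1.005 * 16.3
Q = 4.737 kW

4.737


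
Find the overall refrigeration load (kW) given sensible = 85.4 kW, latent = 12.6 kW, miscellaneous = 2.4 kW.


Q_total = Q_s + Q_l + Q_misc
Q_total = 85.4 + 12.6 + 2.4
Q_total = 100.4 kW

100.4


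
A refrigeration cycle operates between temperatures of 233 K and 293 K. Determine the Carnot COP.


dT = 293 - 233 = 60 K
COP_carnot = T_cold / dT = 233 / 60
COP_carnot = 3.883

3.883


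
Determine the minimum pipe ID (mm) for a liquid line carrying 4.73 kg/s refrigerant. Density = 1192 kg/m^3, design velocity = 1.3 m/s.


A = m_dot / (rho * v) = 4.73 / (1192 * 1.3) = 0.00305240062 m^2
d = sqrt(4*A/pi) * 1000
d = 62.3 mm

62.3


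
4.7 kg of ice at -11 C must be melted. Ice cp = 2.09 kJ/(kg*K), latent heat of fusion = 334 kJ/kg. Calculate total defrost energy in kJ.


Sensible heat = cp * dT = 2.09 * 11 = 22.99 kJ/kg
Total per kg = 22.99 + 334 = 356.99 kJ/kg
Q = m * total = 4.7 * 356.99
Q = 1677.9 kJ

1677.9


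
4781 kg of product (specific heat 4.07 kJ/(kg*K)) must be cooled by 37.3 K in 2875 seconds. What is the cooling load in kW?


Q = m * cp * dT / t
Q = 4781 * 4.07 * 37.3 / 2875
Q = 252.455 kW

252.455


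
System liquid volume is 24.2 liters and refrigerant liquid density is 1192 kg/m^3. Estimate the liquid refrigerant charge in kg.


Charge = V * rho / 1000
Charge = 24.2 * 1192 / 1000
Charge = 28.85 kg

28.85


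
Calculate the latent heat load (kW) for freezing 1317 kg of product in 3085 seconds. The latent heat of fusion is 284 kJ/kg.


Q_lat = m * h_fg / t
Q_lat = 1317 * 284 / 3085
Q_lat = 121.24 kW

121.24


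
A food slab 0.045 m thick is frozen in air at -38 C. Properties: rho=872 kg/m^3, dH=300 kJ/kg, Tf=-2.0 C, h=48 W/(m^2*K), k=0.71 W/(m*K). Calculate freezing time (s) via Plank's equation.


dT = -2.0 - (-38) = 36.0 K
term1 = a/(2h) = 0.045/(2*48) = 0.00046875
term2 = a^2/(8k) = 0.045^2/(8*0.71) = 0.0003565140845
t = rho*dH*1000/dT * (term1 + term2)
t = 872*300*1000/36.0 * (0.00046875 + 0.0003565140845)
t = 5997 s

5997


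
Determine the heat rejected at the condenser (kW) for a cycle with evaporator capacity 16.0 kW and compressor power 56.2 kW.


Q_cond = Q_evap + W
Q_cond = 16.0 + 56.2
Q_cond = 72.2 kW

72.2


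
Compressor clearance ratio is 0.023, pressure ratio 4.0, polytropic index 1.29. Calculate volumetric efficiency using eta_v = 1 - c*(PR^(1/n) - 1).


PR^(1/n) = 4.0^(1/1.29) = 2.92895819
eta_v = 1 - 0.023 * (2.92895819 - 1)
eta_v = 0.9556

0.9556


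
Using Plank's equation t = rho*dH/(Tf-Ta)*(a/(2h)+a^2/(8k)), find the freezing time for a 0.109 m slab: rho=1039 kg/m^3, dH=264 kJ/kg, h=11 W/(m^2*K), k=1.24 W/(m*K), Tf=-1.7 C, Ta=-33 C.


dT = -1.7 - (-33) = 31.3 K
term1 = a/(2h) = 0.109/(2*11) = 0.004954545455
term2 = a^2/(8k) = 0.109^2/(8*1.24) = 0.001197681452
t = rho*dH*1000/dT * (term1 + term2)
t = 1039*264*1000/31.3 * (0.004954545455 + 0.001197681452)
t = 53915 s

53915


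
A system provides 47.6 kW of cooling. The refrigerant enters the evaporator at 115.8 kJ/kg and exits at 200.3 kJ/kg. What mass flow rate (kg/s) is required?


dh = 200.3 - 115.8 = 84.5 kJ/kg
m_dot = Q / dh = 47.6 / 84.5 = 0.5633 kg/s

0.5633


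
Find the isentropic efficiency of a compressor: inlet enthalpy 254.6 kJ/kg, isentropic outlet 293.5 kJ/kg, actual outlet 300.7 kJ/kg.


dh_ideal = 293.5 - 254.6 = 38.9 kJ/kg
dh_actual = 300.7 - 254.6 = 46.1 kJ/kg
eta_s = dh_ideal / dh_actual = 38.9 / 46.1
eta_s = 0.8438

0.8438


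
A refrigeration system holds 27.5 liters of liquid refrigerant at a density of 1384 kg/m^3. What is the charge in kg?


Charge = V * rho / 1000
Charge = 27.5 * 1384 / 1000
Charge = 38.06 kg

38.06


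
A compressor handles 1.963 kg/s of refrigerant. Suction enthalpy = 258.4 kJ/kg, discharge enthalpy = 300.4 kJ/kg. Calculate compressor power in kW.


dh = 300.4 - 258.4 = 42.0 kJ/kg
W = m_dot * dh = 1.963 * 42.0 = 82.45 kW

82.45


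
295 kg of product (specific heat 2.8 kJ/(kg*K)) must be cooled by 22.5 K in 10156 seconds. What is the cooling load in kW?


Q = m * cp * dT / t
Q = 295 * 2.8 * 22.5 / 10156
Q = 1.83 kW

1.83


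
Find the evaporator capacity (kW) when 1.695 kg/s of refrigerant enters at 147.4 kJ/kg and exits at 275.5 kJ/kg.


dh = 275.5 - 147.4 = 128.1 kJ/kg
Q_evap = m_dot * dh = 1.695 * 128.1
Q_evap = 217.13 kW

217.13


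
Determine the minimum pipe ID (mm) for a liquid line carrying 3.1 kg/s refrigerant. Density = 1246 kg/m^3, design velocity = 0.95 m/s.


A = m_dot / (rho * v) = 3.1 / (1246 * 0.95) = 0.002618906818 m^2
d = sqrt(4*A/pi) * 1000
d = 57.7 mm

57.7


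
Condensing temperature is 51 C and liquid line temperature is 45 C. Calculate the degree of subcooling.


Subcooling = T_cond - T_liquid
Subcooling = 51 - 45
Subcooling = 6 K

6


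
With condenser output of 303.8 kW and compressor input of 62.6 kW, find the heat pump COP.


COP_hp = Q_cond / W
COP_hp = 303.8 / 62.6
COP_hp = 4.853

4.853


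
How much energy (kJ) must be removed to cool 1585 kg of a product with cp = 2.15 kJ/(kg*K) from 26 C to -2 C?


dT = 26 - (-2) = 28 K
Q = m * cp * dT = 1585 * 2.15 * 28
Q = 95417 kJ

95417


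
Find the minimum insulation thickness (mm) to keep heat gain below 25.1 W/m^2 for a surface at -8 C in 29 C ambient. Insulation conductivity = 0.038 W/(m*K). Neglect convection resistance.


dT = 29 - (-8) = 37 K
thickness = k * dT / q_max * 1000
thickness = 0.038 * 37 / 25.1 * 1000
thickness = 56.0 mm

56.0


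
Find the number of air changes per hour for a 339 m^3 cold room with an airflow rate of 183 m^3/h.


ACH = flow / volume
ACH = 183 / 339
ACH = 0.54

0.54


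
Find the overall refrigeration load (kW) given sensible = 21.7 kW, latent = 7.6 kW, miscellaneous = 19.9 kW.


Q_total = Q_s + Q_l + Q_misc
Q_total = 21.7 + 7.6 + 19.9
Q_total = 49.2 kW

49.2


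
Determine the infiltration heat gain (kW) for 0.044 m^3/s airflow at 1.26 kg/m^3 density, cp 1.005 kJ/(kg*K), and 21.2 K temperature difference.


Q = V_dot * rho * cp * dT
Q = 0.044 * 1.26 * 1.005 * 21.2
Q = 1.181 kW

1.181
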